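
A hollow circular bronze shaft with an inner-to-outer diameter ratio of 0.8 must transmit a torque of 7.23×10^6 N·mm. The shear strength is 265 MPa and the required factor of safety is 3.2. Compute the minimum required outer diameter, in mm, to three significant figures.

τ_allow = 265/3.2 = 82.81 MPa.
For a hollow shaft τ = 16T/[πd_o³(1−k⁴)] with k = 0.8, so 1−k⁴ = 0.5904.
d_o³ = 16T/[π τ_allow (1−k⁴)] = 16×7230000/(π×82.81×0.5904) = 753100 mm³.
d_o = 90.98 mm.

d_o = 91.0 mm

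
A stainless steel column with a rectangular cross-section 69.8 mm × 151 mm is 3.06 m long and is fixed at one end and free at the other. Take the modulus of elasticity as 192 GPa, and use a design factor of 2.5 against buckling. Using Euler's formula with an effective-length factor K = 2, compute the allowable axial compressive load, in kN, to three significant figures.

Buckling occurs about the weak axis: I_min = h·b³/12 = 151×69.8³/12 = 4.279×10^6 mm⁴ (b = 69.8 mm is the smaller dimension).
Effective length L_e = KL = 2×3.06 m = 6120 mm.
Euler critical load P_cr = π²EI/L_e² = π²×192000×4.279×10^6/6120² = 216500 N.
P_allow = P_cr/n = 216500/2.5 = 86600 N.

P_allow = 86.6 kN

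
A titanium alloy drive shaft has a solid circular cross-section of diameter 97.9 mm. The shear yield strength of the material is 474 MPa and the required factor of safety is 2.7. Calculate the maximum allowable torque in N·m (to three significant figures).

T_allow = 32300 N·m

τ_allow = 474/2.7 = 175.6 MPa.
For a solid shaft T_allow = τ_allow·πd³/16; πd³/16 = π×97.9³/16 = 184200 mm³.
T_allow = 175.6×184200 = 3.234×10^7 N·mm = 32340 N·m.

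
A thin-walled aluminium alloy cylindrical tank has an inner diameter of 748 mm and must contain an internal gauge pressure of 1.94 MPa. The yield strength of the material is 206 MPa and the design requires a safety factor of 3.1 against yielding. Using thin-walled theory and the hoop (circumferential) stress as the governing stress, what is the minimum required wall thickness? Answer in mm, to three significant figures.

σ_allow = 206/3.1 = 66.45 MPa.
Hoop stress σ_h = pD/(2t), so t = pD/(2σ_allow) = 1.94×748/(2×66.45) = 10.92 mm.

t = 10.9 mm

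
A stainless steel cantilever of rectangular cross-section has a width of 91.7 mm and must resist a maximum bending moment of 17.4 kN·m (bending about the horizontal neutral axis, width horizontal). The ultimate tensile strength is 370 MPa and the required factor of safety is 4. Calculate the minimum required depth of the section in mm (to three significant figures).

σ_allow = 370/4 = 92.50 MPa.
For a rectangular section σ = 6M/(bh²), so h² = 6M/(b σ_allow) = 6×1.7400×10^7/(91.7×92.50) = 12310 mm².
h = 110.9 mm.

h = 111 mm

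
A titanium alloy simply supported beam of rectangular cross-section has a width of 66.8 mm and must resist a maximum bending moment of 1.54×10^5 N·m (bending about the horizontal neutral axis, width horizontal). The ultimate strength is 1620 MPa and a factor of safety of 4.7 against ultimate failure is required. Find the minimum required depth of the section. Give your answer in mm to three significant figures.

h = 200 mm

σ_allow = 1620/4.7 = 344.7 MPa.
For a rectangular section σ = 6M/(bh²), so h² = 6M/(b σ_allow) = 6×1.5400×10^8/(66.8×344.7) = 40130 mm².
h = 200.3 mm.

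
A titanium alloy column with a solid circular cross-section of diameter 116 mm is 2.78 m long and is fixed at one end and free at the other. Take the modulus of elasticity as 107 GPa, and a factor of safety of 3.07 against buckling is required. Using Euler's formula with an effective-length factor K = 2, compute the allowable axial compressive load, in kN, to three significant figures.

I = πd⁴/64 = π×116⁴/64 = 8.888×10^6 mm⁴.
Effective length L_e = KL = 2×2.78 m = 5560 mm.
Euler critical load P_cr = π²EI/L_e² = π²×107000×8.888×10^6/5560² = 303600 N.
P_allow = P_cr/n = 303600/3.07 = 98900 N.

P_allow = 98.9 kN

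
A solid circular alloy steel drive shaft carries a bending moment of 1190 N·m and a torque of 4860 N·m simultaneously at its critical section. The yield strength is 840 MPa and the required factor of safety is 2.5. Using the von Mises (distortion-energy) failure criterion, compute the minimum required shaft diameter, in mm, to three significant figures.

d = 51.0 mm

σ_allow = σ_y/n = 840/2.5 = 336.0 MPa.
For a solid shaft σ_b = 32M/(πd³) and τ = 16T/(πd³), so the von Mises stress is σ' = (16/πd³)·√(4M²+3T²).
√(4M²+3T²) = √(4×(1.190×10^6)² + 3×(4.860×10^6)²) = 8.748×10^6 N·mm.
d³ = 16×8.748×10^6/(π×336.0) = 132600 mm³.
d = 50.99 mm.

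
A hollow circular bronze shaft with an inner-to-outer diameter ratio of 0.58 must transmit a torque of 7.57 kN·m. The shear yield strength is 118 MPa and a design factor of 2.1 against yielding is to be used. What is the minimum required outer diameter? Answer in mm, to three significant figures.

τ_allow = 118/2.1 = 56.19 MPa.
For a hollow shaft τ = 16T/[πd_o³(1−k⁴)] with k = 0.58, so 1−k⁴ = 0.8868.
d_o³ = 16T/[π τ_allow (1−k⁴)] = 16×7570000/(π×56.19×0.8868) = 773700 mm³.
d_o = 91.80 mm.

d_o = 91.8 mm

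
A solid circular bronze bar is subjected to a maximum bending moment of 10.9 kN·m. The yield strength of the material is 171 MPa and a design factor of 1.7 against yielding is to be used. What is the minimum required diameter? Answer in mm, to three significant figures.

d = 103 mm

σ_allow = 171/1.7 = 100.6 MPa.
For a solid circular section σ = 32M/(πd³), so d³ = 32M/(π σ_allow) = 32×1.0900×10^7/(π×100.6) = 1.104×10^6 mm³.
d = 103.3 mm.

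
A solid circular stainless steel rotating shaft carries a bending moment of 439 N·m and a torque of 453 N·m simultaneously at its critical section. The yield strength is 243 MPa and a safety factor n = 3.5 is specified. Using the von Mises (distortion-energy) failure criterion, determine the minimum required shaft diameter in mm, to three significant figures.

d = 44.2 mm

σ_allow = σ_y/n = 243/3.5 = 69.43 MPa.
For a solid shaft σ_b = 32M/(πd³) and τ = 16T/(πd³), so the von Mises stress is σ' = (16/πd³)·√(4M²+3T²).
√(4M²+3T²) = √(4×(439000)² + 3×(453000)²) = 1.178×10^6 N·mm.
d³ = 16×1.178×10^6/(π×69.43) = 86380 mm³.
d = 44.20 mm.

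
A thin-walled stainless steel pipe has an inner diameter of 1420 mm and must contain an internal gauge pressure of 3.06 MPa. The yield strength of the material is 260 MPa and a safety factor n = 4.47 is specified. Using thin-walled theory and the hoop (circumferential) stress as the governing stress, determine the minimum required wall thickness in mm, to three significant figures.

σ_allow = 260/4.47 = 58.17 MPa.
Hoop stress σ_h = pD/(2t), so t = pD/(2σ_allow) = 3.06×1420/(2×58.17) = 37.35 mm.

t = 37.4 mm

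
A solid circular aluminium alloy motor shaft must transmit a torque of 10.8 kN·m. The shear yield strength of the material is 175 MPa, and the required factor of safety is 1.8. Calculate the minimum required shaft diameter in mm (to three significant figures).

Allowable shear stress τ_allow = 175/1.8 = 97.22 MPa.
For a solid shaft τ = 16T/(πd³), so d³ = 16T/(π τ_allow) = 16×1.0800×10^7/(π×97.22) = 565800 mm³.
d = (565800)^(1/3) = 82.71 mm.

d = 82.7 mm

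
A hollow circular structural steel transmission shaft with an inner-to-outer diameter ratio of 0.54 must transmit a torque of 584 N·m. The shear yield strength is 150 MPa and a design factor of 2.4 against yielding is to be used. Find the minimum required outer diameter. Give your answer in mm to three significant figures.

d_o = 37.3 mm

τ_allow = 150/2.4 = 62.50 MPa.
For a hollow shaft τ = 16T/[πd_o³(1−k⁴)] with k = 0.54, so 1−k⁴ = 0.9150.
d_o³ = 16T/[π τ_allow (1−k⁴)] = 16×584000/(π×62.50×0.9150) = 52010 mm³.
d_o = 37.33 mm.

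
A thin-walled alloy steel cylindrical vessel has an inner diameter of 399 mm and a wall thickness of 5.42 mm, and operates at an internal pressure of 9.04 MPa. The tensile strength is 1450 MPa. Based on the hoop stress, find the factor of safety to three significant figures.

σ_h = pD/(2t) = 9.04×399/(2×5.42) = 332.7 MPa.
n = 1450/332.7 = 4.358.

n = 4.36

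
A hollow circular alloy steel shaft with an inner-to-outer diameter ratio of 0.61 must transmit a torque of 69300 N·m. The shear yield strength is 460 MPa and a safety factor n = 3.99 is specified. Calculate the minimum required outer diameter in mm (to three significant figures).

d_o = 153 mm

τ_allow = 460/3.99 = 115.3 MPa.
For a hollow shaft τ = 16T/[πd_o³(1−k⁴)] with k = 0.61, so 1−k⁴ = 0.8615.
d_o³ = 16T/[π τ_allow (1−k⁴)] = 16×6.9300×10^7/(π×115.3×0.8615) = 3.553×10^6 mm³.
d_o = 152.6 mm.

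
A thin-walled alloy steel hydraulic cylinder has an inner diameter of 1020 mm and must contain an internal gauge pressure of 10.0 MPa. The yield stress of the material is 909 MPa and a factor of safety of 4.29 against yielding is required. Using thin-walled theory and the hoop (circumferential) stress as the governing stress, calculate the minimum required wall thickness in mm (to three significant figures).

t = 24.1 mm

σ_allow = 909/4.29 = 211.9 MPa.
Hoop stress σ_h = pD/(2t), so t = pD/(2σ_allow) = 10.0×1020/(2×211.9) = 24.07 mm.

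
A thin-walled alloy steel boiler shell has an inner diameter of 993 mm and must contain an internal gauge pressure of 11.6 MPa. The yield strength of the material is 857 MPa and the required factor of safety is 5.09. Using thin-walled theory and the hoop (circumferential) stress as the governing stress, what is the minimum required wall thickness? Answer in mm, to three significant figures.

σ_allow = 857/5.09 = 168.4 MPa.
Hoop stress σ_h = pD/(2t), so t = pD/(2σ_allow) = 11.6×993/(2×168.4) = 34.21 mm.

t = 34.2 mm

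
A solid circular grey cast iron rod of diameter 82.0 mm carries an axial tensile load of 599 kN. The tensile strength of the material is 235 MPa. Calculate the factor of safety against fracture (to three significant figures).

A = πd²/4 = 5281 mm².
σ = F/A = 599000/5281 = 113.4 MPa.
n = 235/113.4 = 2.072.

n = 2.07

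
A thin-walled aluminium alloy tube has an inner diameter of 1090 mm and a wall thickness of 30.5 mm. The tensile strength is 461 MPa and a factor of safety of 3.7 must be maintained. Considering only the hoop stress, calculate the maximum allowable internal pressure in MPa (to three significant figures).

σ_allow = 461/3.7 = 124.6 MPa.
σ_h = pD/(2t) → p_allow = 2σ_allow t/D = 2×124.6×30.5/1090 = 6.973 MPa.

p_allow = 6.97 MPa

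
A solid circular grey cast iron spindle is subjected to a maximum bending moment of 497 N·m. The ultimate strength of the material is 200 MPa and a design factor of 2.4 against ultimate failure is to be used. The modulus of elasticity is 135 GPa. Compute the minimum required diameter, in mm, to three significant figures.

σ_allow = 200/2.4 = 83.33 MPa.
For a solid circular section σ = 32M/(πd³), so d³ = 32M/(π σ_allow) = 32×497000/(π×83.33) = 60750 mm³.
d = 39.31 mm.

d = 39.3 mm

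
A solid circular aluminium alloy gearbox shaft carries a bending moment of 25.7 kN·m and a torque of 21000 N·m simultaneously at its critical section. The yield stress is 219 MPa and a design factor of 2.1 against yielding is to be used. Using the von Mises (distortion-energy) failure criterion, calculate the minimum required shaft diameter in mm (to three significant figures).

d = 145 mm

σ_allow = σ_y/n = 219/2.1 = 104.3 MPa.
For a solid shaft σ_b = 32M/(πd³) and τ = 16T/(πd³), so the von Mises stress is σ' = (16/πd³)·√(4M²+3T²).
√(4M²+3T²) = √(4×(2.570×10^7)² + 3×(2.100×10^7)²) = 6.297×10^7 N·mm.
d³ = 16×6.297×10^7/(π×104.3) = 3.075×10^6 mm³.
d = 145.4 mm.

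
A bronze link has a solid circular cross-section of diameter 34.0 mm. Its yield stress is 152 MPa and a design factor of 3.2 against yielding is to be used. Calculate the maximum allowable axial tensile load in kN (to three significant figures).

F_allow = 43.1 kN

σ_allow = 152/3.2 = 47.50 MPa.
A = πd²/4 = π×34.0²/4 = 907.9 mm².
F_allow = σ_allow × A = 47.50×907.9 = 43130 N.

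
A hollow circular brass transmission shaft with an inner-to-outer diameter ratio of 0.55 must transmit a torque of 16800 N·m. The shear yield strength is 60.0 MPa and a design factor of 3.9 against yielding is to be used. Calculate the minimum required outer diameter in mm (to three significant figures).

τ_allow = 60.0/3.9 = 15.38 MPa.
For a hollow shaft τ = 16T/[πd_o³(1−k⁴)] with k = 0.55, so 1−k⁴ = 0.9085.
d_o³ = 16T/[π τ_allow (1−k⁴)] = 16×1.6800×10^7/(π×15.38×0.9085) = 6.122×10^6 mm³.
d_o = 182.9 mm.

d_o = 183 mm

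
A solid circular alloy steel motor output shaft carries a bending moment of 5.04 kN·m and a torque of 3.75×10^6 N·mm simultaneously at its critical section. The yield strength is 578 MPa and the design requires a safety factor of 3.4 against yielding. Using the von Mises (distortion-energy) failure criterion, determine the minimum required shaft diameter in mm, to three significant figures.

σ_allow = σ_y/n = 578/3.4 = 170.0 MPa.
For a solid shaft σ_b = 32M/(πd³) and τ = 16T/(πd³), so the von Mises stress is σ' = (16/πd³)·√(4M²+3T²).
√(4M²+3T²) = √(4×(5.040×10^6)² + 3×(3.750×10^6)²) = 1.199×10^7 N·mm.
d³ = 16×1.199×10^7/(π×170.0) = 359200 mm³.
d = 71.09 mm.

d = 71.1 mm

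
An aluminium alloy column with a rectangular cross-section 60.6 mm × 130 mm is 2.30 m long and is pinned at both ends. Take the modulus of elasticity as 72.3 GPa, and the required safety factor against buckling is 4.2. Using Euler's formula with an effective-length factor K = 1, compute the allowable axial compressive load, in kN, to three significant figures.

Buckling occurs about the weak axis: I_min = h·b³/12 = 130×60.6³/12 = 2.411×10^6 mm⁴ (b = 60.6 mm is the smaller dimension).
Effective length L_e = KL = 1×2.30 m = 2300 mm.
Euler critical load P_cr = π²EI/L_e² = π²×72300×2.411×10^6/2300² = 325200 N.
P_allow = P_cr/n = 325200/4.2 = 77430 N.

P_allow = 77.4 kN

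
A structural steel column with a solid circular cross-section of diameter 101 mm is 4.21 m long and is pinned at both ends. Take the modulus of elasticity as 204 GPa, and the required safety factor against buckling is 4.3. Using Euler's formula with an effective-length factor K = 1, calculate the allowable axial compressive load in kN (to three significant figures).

P_allow = 135 kN

I = πd⁴/64 = π×101⁴/64 = 5.108×10^6 mm⁴.
Effective length L_e = KL = 1×4.21 m = 4210 mm.
Euler critical load P_cr = π²EI/L_e² = π²×204000×5.108×10^6/4210² = 580300 N.
P_allow = P_cr/n = 580300/4.3 = 134900 N.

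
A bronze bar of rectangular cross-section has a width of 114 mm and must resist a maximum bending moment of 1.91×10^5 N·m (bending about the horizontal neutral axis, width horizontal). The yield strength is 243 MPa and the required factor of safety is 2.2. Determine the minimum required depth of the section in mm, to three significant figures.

σ_allow = 243/2.2 = 110.5 MPa.
For a rectangular section σ = 6M/(bh²), so h² = 6M/(b σ_allow) = 6×1.9100×10^8/(114×110.5) = 91010 mm².
h = 301.7 mm.

h = 302 mm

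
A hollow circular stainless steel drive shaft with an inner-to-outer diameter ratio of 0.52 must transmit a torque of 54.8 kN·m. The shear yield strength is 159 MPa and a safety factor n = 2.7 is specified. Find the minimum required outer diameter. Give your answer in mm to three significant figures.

τ_allow = 159/2.7 = 58.89 MPa.
For a hollow shaft τ = 16T/[πd_o³(1−k⁴)] with k = 0.52, so 1−k⁴ = 0.9269.
d_o³ = 16T/[π τ_allow (1−k⁴)] = 16×5.4800×10^7/(π×58.89×0.9269) = 5.113×10^6 mm³.
d_o = 172.3 mm.

d_o = 172 mm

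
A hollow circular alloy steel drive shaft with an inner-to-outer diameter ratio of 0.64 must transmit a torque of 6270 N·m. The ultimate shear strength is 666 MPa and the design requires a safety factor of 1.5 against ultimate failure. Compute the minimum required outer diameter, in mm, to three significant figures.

τ_allow = 666/1.5 = 444.0 MPa.
For a hollow shaft τ = 16T/[πd_o³(1−k⁴)] with k = 0.64, so 1−k⁴ = 0.8322.
d_o³ = 16T/[π τ_allow (1−k⁴)] = 16×6270000/(π×444.0×0.8322) = 86420 mm³.
d_o = 44.21 mm.

d_o = 44.2 mm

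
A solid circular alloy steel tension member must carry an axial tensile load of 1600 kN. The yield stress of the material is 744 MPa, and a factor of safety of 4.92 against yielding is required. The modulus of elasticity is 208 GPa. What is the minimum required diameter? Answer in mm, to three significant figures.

d = 116 mm

Allowable stress σ_allow = 744/4.92 = 151.2 MPa.
Required area A = F/σ_allow = 1600000/151.2 = 10580 mm².
A = πd²/4 → d = √(4A/π) = 116.1 mm.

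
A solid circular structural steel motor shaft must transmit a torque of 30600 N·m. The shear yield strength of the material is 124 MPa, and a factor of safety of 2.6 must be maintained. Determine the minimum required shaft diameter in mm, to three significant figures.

Allowable shear stress τ_allow = 124/2.6 = 47.69 MPa.
For a solid shaft τ = 16T/(πd³), so d³ = 16T/(π τ_allow) = 16×3.0600×10^7/(π×47.69) = 3.268×10^6 mm³.
d = (3.268×10^6)^(1/3) = 148.4 mm.

d = 148 mm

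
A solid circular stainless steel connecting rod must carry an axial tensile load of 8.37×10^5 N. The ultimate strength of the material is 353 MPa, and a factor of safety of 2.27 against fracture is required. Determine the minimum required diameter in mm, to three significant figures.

Allowable stress σ_allow = 353/2.27 = 155.5 MPa.
Required area A = F/σ_allow = 837000/155.5 = 5382 mm².
A = πd²/4 → d = √(4A/π) = 82.78 mm.

d = 82.8 mm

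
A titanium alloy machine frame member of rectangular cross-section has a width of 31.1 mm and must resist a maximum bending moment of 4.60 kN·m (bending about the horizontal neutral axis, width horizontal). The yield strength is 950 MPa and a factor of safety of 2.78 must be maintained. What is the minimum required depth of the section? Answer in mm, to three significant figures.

h = 51.0 mm

σ_allow = 950/2.78 = 341.7 MPa.
For a rectangular section σ = 6M/(bh²), so h² = 6M/(b σ_allow) = 6×4600000/(31.1×341.7) = 2597 mm².
h = 50.96 mm.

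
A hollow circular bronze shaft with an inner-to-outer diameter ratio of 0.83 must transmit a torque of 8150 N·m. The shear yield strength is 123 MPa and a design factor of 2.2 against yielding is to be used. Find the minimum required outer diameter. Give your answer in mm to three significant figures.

τ_allow = 123/2.2 = 55.91 MPa.
For a hollow shaft τ = 16T/[πd_o³(1−k⁴)] with k = 0.83, so 1−k⁴ = 0.5254.
d_o³ = 16T/[π τ_allow (1−k⁴)] = 16×8150000/(π×55.91×0.5254) = 1.413×10^6 mm³.
d_o = 112.2 mm.

d_o = 112 mm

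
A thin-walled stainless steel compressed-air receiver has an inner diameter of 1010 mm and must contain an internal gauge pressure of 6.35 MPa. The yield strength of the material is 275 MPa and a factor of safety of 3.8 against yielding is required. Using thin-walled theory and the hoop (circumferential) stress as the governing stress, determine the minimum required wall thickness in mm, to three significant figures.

σ_allow = 275/3.8 = 72.37 MPa.
Hoop stress σ_h = pD/(2t), so t = pD/(2σ_allow) = 6.35×1010/(2×72.37) = 44.31 mm.

t = 44.3 mm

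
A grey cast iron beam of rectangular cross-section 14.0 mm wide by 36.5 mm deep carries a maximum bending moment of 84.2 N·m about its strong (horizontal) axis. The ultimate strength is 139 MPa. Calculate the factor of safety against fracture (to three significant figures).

Section modulus S = bh²/6 = 14.0×36.5²/6 = 3109 mm³.
σ = M/S = 84200/3109 = 27.09 MPa.
n = 139/27.09 = 5.132.

n = 5.13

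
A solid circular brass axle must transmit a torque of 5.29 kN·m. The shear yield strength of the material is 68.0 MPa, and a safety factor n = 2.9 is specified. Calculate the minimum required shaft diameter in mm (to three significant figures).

Allowable shear stress τ_allow = 68.0/2.9 = 23.45 MPa.
For a solid shaft τ = 16T/(πd³), so d³ = 16T/(π τ_allow) = 16×5290000/(π×23.45) = 1.149×10^6 mm³.
d = (1.149×10^6)^(1/3) = 104.7 mm.

d = 105 mm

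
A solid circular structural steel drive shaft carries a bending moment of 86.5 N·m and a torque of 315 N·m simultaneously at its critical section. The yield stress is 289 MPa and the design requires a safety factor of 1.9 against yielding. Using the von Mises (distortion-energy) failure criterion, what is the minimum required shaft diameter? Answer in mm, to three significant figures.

σ_allow = σ_y/n = 289/1.9 = 152.1 MPa.
For a solid shaft σ_b = 32M/(πd³) and τ = 16T/(πd³), so the von Mises stress is σ' = (16/πd³)·√(4M²+3T²).
√(4M²+3T²) = √(4×(86500)² + 3×(315000)²) = 572400 N·mm.
d³ = 16×572400/(π×152.1) = 19160 mm³.
d = 26.76 mm.

d = 26.8 mm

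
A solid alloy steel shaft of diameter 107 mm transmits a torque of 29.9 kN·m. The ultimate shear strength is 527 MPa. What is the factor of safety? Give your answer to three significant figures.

τ = 16T/(πd³) = 16×2.9900×10^7/(π×107³) = 124.3 MPa.
n = τ_limit/τ = 527/124.3 = 4.240.

n = 4.24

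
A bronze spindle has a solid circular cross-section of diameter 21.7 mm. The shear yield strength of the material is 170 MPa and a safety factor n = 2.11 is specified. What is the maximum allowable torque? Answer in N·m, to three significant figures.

τ_allow = 170/2.11 = 80.57 MPa.
For a solid shaft T_allow = τ_allow·πd³/16; πd³/16 = π×21.7³/16 = 2006 mm³.
T_allow = 80.57×2006 = 161600 N·mm = 161.6 N·m.

T_allow = 162 N·m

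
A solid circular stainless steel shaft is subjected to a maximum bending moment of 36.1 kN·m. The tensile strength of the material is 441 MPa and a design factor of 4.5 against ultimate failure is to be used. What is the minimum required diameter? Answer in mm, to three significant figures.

d = 155 mm

σ_allow = 441/4.5 = 98.00 MPa.
For a solid circular section σ = 32M/(πd³), so d³ = 32M/(π σ_allow) = 32×3.6100×10^7/(π×98.00) = 3.752×10^6 mm³.
d = 155.4 mm.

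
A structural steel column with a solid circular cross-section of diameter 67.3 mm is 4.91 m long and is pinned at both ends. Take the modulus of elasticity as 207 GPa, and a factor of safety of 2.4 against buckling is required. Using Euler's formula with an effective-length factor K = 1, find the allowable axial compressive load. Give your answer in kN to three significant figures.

I = πd⁴/64 = π×67.3⁴/64 = 1.007×10^6 mm⁴.
Effective length L_e = KL = 1×4.91 m = 4910 mm.
Euler critical load P_cr = π²EI/L_e² = π²×207000×1.007×10^6/4910² = 85340 N.
P_allow = P_cr/n = 85340/2.4 = 35560 N.

P_allow = 35.6 kN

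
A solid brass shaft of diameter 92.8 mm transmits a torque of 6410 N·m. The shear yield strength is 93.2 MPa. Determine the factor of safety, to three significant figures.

τ = 16T/(πd³) = 16×6410000/(π×92.8³) = 40.85 MPa.
n = τ_limit/τ = 93.2/40.85 = 2.282.

n = 2.28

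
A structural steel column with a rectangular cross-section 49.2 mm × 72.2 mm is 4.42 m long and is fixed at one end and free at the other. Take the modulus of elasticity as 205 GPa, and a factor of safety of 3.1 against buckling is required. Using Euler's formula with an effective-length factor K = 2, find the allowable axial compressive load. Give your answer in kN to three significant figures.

Buckling occurs about the weak axis: I_min = h·b³/12 = 72.2×49.2³/12 = 716600 mm⁴ (b = 49.2 mm is the smaller dimension).
Effective length L_e = KL = 2×4.42 m = 8840 mm.
Euler critical load P_cr = π²EI/L_e² = π²×205000×716600/8840² = 18550 N.
P_allow = P_cr/n = 18550/3.1 = 5985 N.

P_allow = 5.98 kN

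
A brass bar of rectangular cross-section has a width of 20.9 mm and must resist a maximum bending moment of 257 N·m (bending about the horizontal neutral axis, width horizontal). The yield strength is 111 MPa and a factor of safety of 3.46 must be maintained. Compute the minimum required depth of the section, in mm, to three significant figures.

σ_allow = 111/3.46 = 32.08 MPa.
For a rectangular section σ = 6M/(bh²), so h² = 6M/(b σ_allow) = 6×257000/(20.9×32.08) = 2300 mm².
h = 47.96 mm.

h = 48.0 mm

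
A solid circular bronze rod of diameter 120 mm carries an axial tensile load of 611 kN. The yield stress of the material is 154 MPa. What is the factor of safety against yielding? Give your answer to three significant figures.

n = 2.85

A = πd²/4 = 11310 mm².
σ = F/A = 611000/11310 = 54.02 MPa.
n = 154/54.02 = 2.851.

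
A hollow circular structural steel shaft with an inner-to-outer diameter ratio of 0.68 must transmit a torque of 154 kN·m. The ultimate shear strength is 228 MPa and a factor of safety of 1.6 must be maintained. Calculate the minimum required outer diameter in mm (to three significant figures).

τ_allow = 228/1.6 = 142.5 MPa.
For a hollow shaft τ = 16T/[πd_o³(1−k⁴)] with k = 0.68, so 1−k⁴ = 0.7862.
d_o³ = 16T/[π τ_allow (1−k⁴)] = 16×1.5400×10^8/(π×142.5×0.7862) = 7.001×10^6 mm³.
d_o = 191.3 mm.

d_o = 191 mm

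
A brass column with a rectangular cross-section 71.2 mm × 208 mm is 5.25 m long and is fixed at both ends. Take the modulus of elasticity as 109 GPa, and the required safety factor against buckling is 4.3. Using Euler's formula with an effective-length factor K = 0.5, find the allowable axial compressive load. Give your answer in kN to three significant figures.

P_allow = 227 kN

Buckling occurs about the weak axis: I_min = h·b³/12 = 208×71.2³/12 = 6.256×10^6 mm⁴ (b = 71.2 mm is the smaller dimension).
Effective length L_e = KL = 0.5×5.25 m = 2625 mm.
Euler critical load P_cr = π²EI/L_e² = π²×109000×6.256×10^6/2625² = 976800 N.
P_allow = P_cr/n = 976800/4.3 = 227200 N.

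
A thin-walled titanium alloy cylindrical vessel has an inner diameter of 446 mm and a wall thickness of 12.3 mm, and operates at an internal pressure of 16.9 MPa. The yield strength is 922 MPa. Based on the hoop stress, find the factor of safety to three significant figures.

σ_h = pD/(2t) = 16.9×446/(2×12.3) = 306.4 MPa.
n = 922/306.4 = 3.009.

n = 3.01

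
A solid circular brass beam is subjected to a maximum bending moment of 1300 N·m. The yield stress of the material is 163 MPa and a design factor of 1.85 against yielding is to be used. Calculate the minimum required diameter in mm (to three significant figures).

d = 53.2 mm

σ_allow = 163/1.85 = 88.11 MPa.
For a solid circular section σ = 32M/(πd³), so d³ = 32M/(π σ_allow) = 32×1300000/(π×88.11) = 150300 mm³.
d = 53.17 mm.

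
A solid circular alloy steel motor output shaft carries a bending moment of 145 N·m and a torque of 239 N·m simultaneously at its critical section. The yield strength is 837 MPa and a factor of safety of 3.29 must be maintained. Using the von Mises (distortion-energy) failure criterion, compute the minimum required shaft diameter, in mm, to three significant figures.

σ_allow = σ_y/n = 837/3.29 = 254.4 MPa.
For a solid shaft σ_b = 32M/(πd³) and τ = 16T/(πd³), so the von Mises stress is σ' = (16/πd³)·√(4M²+3T²).
√(4M²+3T²) = √(4×(145000)² + 3×(239000)²) = 505400 N·mm.
d³ = 16×505400/(π×254.4) = 10120 mm³.
d = 21.63 mm.

d = 21.6 mm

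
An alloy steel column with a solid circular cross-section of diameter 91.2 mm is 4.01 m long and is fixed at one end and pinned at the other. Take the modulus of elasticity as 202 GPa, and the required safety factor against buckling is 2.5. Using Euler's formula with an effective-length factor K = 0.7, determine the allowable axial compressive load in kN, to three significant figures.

I = πd⁴/64 = π×91.2⁴/64 = 3.396×10^6 mm⁴.
Effective length L_e = KL = 0.7×4.01 m = 2807 mm.
Euler critical load P_cr = π²EI/L_e² = π²×202000×3.396×10^6/2807² = 859200 N.
P_allow = P_cr/n = 859200/2.5 = 343700 N.

P_allow = 344 kN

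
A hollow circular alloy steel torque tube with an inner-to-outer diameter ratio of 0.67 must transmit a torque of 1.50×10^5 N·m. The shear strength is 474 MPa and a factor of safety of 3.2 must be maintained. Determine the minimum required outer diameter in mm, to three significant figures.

d_o = 186 mm

τ_allow = 474/3.2 = 148.1 MPa.
For a hollow shaft τ = 16T/[πd_o³(1−k⁴)] with k = 0.67, so 1−k⁴ = 0.7985.
d_o³ = 16T/[π τ_allow (1−k⁴)] = 16×1.5000×10^8/(π×148.1×0.7985) = 6.459×10^6 mm³.
d_o = 186.2 mm.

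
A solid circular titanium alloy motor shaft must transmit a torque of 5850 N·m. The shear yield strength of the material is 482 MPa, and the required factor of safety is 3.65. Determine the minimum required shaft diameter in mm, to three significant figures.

d = 60.9 mm

Allowable shear stress τ_allow = 482/3.65 = 132.1 MPa.
For a solid shaft τ = 16T/(πd³), so d³ = 16T/(π τ_allow) = 16×5850000/(π×132.1) = 225600 mm³.
d = (225600)^(1/3) = 60.88 mm.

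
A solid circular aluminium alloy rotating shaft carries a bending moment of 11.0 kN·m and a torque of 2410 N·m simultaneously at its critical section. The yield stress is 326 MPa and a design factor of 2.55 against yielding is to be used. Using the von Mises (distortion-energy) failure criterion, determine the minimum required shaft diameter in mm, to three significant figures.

d = 96.3 mm

σ_allow = σ_y/n = 326/2.55 = 127.8 MPa.
For a solid shaft σ_b = 32M/(πd³) and τ = 16T/(πd³), so the von Mises stress is σ' = (16/πd³)·√(4M²+3T²).
√(4M²+3T²) = √(4×(1.100×10^7)² + 3×(2.410×10^6)²) = 2.239×10^7 N·mm.
d³ = 16×2.239×10^7/(π×127.8) = 892100 mm³.
d = 96.26 mm.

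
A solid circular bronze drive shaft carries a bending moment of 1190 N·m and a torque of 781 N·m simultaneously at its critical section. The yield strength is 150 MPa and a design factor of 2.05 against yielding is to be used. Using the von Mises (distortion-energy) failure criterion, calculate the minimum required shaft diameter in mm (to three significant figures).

d = 57.5 mm

σ_allow = σ_y/n = 150/2.05 = 73.17 MPa.
For a solid shaft σ_b = 32M/(πd³) and τ = 16T/(πd³), so the von Mises stress is σ' = (16/πd³)·√(4M²+3T²).
√(4M²+3T²) = √(4×(1.190×10^6)² + 3×(781000)²) = 2.738×10^6 N·mm.
d³ = 16×2.738×10^6/(π×73.17) = 190500 mm³.
d = 57.54 mm.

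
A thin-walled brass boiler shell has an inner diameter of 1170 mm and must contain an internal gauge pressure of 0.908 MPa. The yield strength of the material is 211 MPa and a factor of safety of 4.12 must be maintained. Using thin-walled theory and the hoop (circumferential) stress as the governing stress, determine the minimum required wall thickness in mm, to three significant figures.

t = 10.4 mm

σ_allow = 211/4.12 = 51.21 MPa.
Hoop stress σ_h = pD/(2t), so t = pD/(2σ_allow) = 0.908×1170/(2×51.21) = 10.37 mm.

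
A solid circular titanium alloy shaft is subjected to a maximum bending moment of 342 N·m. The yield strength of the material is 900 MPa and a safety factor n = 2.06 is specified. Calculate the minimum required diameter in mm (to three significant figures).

d = 20.0 mm

σ_allow = 900/2.06 = 436.9 MPa.
For a solid circular section σ = 32M/(πd³), so d³ = 32M/(π σ_allow) = 32×342000/(π×436.9) = 7974 mm³.
d = 19.98 mm.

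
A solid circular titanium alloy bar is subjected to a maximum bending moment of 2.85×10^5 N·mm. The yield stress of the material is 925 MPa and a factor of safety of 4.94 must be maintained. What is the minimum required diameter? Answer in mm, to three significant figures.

d = 24.9 mm

σ_allow = 925/4.94 = 187.2 MPa.
For a solid circular section σ = 32M/(πd³), so d³ = 32M/(π σ_allow) = 32×285000/(π×187.2) = 15500 mm³.
d = 24.94 mm.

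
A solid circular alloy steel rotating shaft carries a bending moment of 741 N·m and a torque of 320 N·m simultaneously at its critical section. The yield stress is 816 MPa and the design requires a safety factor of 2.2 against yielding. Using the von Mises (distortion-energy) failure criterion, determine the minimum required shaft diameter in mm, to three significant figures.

σ_allow = σ_y/n = 816/2.2 = 370.9 MPa.
For a solid shaft σ_b = 32M/(πd³) and τ = 16T/(πd³), so the von Mises stress is σ' = (16/πd³)·√(4M²+3T²).
√(4M²+3T²) = √(4×(741000)² + 3×(320000)²) = 1.582×10^6 N·mm.
d³ = 16×1.582×10^6/(π×370.9) = 21730 mm³.
d = 27.90 mm.

d = 27.9 mm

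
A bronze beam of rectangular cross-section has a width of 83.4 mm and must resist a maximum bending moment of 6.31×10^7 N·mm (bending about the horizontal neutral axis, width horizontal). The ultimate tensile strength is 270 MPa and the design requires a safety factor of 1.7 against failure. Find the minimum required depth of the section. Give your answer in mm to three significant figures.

h = 169 mm

σ_allow = 270/1.7 = 158.8 MPa.
For a rectangular section σ = 6M/(bh²), so h² = 6M/(b σ_allow) = 6×6.3100×10^7/(83.4×158.8) = 28580 mm².
h = 169.1 mm.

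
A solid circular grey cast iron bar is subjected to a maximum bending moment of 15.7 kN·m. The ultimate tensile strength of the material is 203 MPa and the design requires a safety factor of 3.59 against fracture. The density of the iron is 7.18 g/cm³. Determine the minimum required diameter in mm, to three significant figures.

σ_allow = 203/3.59 = 56.55 MPa.
For a solid circular section σ = 32M/(πd³), so d³ = 32M/(π σ_allow) = 32×1.5700×10^7/(π×56.55) = 2.828×10^6 mm³.
d = 141.4 mm.

d = 141 mm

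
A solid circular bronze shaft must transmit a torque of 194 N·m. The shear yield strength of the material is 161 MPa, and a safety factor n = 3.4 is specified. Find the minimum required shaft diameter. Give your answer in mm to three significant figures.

d = 27.5 mm

Allowable shear stress τ_allow = 161/3.4 = 47.35 MPa.
For a solid shaft τ = 16T/(πd³), so d³ = 16T/(π τ_allow) = 16×194000/(π×47.35) = 20870 mm³.
d = (20870)^(1/3) = 27.53 mm.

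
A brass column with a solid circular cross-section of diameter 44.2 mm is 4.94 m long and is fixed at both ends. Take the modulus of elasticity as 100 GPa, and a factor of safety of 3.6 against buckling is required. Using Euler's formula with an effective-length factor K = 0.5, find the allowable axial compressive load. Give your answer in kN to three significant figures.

I = πd⁴/64 = π×44.2⁴/64 = 187400 mm⁴.
Effective length L_e = KL = 0.5×4.94 m = 2470 mm.
Euler critical load P_cr = π²EI/L_e² = π²×100000×187400/2470² = 30310 N.
P_allow = P_cr/n = 30310/3.6 = 8419 N.

P_allow = 8.42 kN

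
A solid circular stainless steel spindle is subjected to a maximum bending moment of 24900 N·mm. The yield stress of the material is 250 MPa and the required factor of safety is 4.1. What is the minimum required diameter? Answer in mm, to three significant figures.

d = 16.1 mm

σ_allow = 250/4.1 = 60.98 MPa.
For a solid circular section σ = 32M/(πd³), so d³ = 32M/(π σ_allow) = 32×24900/(π×60.98) = 4160 mm³.
d = 16.08 mm.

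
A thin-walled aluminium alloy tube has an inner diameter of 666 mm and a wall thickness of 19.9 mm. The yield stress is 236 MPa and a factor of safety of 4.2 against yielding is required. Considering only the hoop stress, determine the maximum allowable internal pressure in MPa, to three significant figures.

p_allow = 3.36 MPa

σ_allow = 236/4.2 = 56.19 MPa.
σ_h = pD/(2t) → p_allow = 2σ_allow t/D = 2×56.19×19.9/666 = 3.358 MPa.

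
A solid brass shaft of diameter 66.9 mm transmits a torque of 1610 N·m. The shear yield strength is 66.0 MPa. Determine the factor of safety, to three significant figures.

τ = 16T/(πd³) = 16×1610000/(π×66.9³) = 27.39 MPa.
n = τ_limit/τ = 66.0/27.39 = 2.410.

n = 2.41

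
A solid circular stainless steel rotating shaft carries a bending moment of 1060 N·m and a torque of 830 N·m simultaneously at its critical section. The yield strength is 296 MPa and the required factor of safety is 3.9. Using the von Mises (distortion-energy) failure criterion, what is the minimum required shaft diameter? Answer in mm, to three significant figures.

d = 55.6 mm

σ_allow = σ_y/n = 296/3.9 = 75.90 MPa.
For a solid shaft σ_b = 32M/(πd³) and τ = 16T/(πd³), so the von Mises stress is σ' = (16/πd³)·√(4M²+3T²).
√(4M²+3T²) = √(4×(1.060×10^6)² + 3×(830000)²) = 2.561×10^6 N·mm.
d³ = 16×2.561×10^6/(π×75.90) = 171900 mm³.
d = 55.60 mm.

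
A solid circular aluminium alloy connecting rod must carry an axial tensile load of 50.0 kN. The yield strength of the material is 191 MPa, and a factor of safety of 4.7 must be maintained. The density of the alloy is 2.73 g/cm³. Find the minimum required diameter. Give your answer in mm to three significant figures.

Allowable stress σ_allow = 191/4.7 = 40.64 MPa.
Required area A = F/σ_allow = 50000/40.64 = 1230 mm².
A = πd²/4 → d = √(4A/π) = 39.58 mm.

d = 39.6 mm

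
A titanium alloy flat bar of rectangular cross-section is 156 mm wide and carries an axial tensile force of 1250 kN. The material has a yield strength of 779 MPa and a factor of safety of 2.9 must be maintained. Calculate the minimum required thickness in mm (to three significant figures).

σ_allow = 779/2.9 = 268.6 MPa.
Required area A = F/σ_allow = 1250000/268.6 = 4653 mm².
t = A/w = 4653/156 = 29.83 mm.

t = 29.8 mm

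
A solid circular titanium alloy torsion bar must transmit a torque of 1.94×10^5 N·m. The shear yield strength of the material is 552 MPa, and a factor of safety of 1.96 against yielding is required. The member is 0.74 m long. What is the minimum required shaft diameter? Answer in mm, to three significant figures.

Allowable shear stress τ_allow = 552/1.96 = 281.6 MPa.
For a solid shaft τ = 16T/(πd³), so d³ = 16T/(π τ_allow) = 16×1.9400×10^8/(π×281.6) = 3.508×10^6 mm³.
d = (3.508×10^6)^(1/3) = 151.9 mm.

d = 152 mm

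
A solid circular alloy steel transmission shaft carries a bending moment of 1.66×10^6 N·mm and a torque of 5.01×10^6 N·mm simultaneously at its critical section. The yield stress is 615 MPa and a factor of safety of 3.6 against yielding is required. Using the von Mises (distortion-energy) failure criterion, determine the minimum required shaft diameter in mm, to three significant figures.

σ_allow = σ_y/n = 615/3.6 = 170.8 MPa.
For a solid shaft σ_b = 32M/(πd³) and τ = 16T/(πd³), so the von Mises stress is σ' = (16/πd³)·√(4M²+3T²).
√(4M²+3T²) = √(4×(1.660×10^6)² + 3×(5.010×10^6)²) = 9.291×10^6 N·mm.
d³ = 16×9.291×10^6/(π×170.8) = 277000 mm³.
d = 65.19 mm.

d = 65.2 mm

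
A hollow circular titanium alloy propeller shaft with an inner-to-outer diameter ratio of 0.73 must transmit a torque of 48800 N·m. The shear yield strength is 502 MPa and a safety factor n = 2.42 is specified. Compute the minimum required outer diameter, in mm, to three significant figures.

d_o = 119 mm

τ_allow = 502/2.42 = 207.4 MPa.
For a hollow shaft τ = 16T/[πd_o³(1−k⁴)] with k = 0.73, so 1−k⁴ = 0.7160.
d_o³ = 16T/[π τ_allow (1−k⁴)] = 16×4.8800×10^7/(π×207.4×0.7160) = 1.673×10^6 mm³.
d_o = 118.7 mm.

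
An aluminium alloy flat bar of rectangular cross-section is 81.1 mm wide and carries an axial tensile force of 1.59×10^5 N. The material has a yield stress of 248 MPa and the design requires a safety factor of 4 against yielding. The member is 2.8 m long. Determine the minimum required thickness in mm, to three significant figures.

σ_allow = 248/4 = 62.00 MPa.
Required area A = F/σ_allow = 159000/62.00 = 2565 mm².
t = A/w = 2565/81.1 = 31.62 mm.

t = 31.6 mm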